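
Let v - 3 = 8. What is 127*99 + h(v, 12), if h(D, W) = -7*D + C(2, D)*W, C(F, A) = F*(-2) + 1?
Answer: 12460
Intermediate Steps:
v = 11 (v = 3 + 8 = 11)
C(F, A) = 1 - 2*F (C(F, A) = -2*F + 1 = 1 - 2*F)
h(D, W) = -7*D - 3*W (h(D, W) = -7*D + (1 - 2*2)*W = -7*D + (1 - 4)*W = -7*D - 3*W)
127*99 + h(v, 12) = 127*99 + (-7*11 - 3*12) = 12573 + (-77 - 36) = 12573 - 113 = 12460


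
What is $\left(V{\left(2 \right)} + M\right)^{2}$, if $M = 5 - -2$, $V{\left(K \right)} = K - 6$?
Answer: $9$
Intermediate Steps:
$V{\left(K \right)} = -6 + K$
$M = 7$ ($M = 5 + 2 = 7$)
$\left(V{\left(2 \right)} + M\right)^{2} = \left(\left(-6 + 2\right) + 7\right)^{2} = \left(-4 + 7\right)^{2} = 3^{2} = 9$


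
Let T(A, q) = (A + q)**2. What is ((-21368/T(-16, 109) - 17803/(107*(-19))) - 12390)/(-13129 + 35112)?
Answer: -11460421033/20344013469 ≈ -0.56333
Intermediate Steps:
((-21368/T(-16, 109) - 17803/(107*(-19))) - 12390)/(-13129 + 35112) = ((-21368/(-16 + 109)**2 - 17803/(107*(-19))) - 12390)/(-13129 + 35112) = ((-21368/(93**2) - 17803/(-2033)) - 12390)/21983 = ((-21368/8649 - 17803*(-1/2033)) - 12390)*(1/21983) = ((-21368*1/8649 + 937/107) - 12390)*(1/21983) = ((-21368/8649 + 937/107) - 12390)*(1/21983) = (5817737/925443 - 12390)*(1/21983) = -11460421033/925443*1/21983 = -11460421033/20344013469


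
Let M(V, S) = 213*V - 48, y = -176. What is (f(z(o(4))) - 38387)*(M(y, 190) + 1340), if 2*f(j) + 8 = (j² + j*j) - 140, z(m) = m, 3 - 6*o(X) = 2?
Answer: 12529200155/9 ≈ 1.3921e+9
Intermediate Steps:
o(X) = ⅙ (o(X) = ½ - ⅙*2 = ½ - ⅓ = ⅙)
M(V, S) = -48 + 213*V
f(j) = -74 + j² (f(j) = -4 + ((j² + j*j) - 140)/2 = -4 + ((j² + j²) - 140)/2 = -4 + (2*j² - 140)/2 = -4 + (-140 + 2*j²)/2 = -4 + (-70 + j²) = -74 + j²)
(f(z(o(4))) - 38387)*(M(y, 190) + 1340) = ((-74 + (⅙)²) - 38387)*((-48 + 213*(-176)) + 1340) = ((-74 + 1/36) - 38387)*((-48 - 37488) + 1340) = (-2663/36 - 38387)*(-37536 + 1340) = -1384595/36*(-36196) = 12529200155/9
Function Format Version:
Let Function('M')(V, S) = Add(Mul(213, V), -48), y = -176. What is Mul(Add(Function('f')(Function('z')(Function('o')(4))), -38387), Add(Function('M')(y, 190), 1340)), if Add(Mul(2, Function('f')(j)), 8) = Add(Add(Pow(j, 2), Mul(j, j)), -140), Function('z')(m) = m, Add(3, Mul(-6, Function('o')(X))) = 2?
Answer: Rational(12529200155, 9) ≈ 1.3921e+9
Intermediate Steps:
Function('o')(X) = Rational(1, 6) (Function('o')(X) = Add(Rational(1, 2), Mul(Rational(-1, 6), 2)) = Add(Rational(1, 2), Rational(-1, 3)) = Rational(1, 6))
Function('M')(V, S) = Add(-48, Mul(213, V))
Function('f')(j) = Add(-74, Pow(j, 2)) (Function('f')(j) = Add(-4, Mul(Rational(1, 2), Add(Add(Pow(j, 2), Mul(j, j)), -140))) = Add(-4, Mul(Rational(1, 2), Add(Add(Pow(j, 2), Pow(j, 2)), -140))) = Add(-4, Mul(Rational(1, 2), Add(Mul(2, Pow(j, 2)), -140))) = Add(-4, Mul(Rational(1, 2), Add(-140, Mul(2, Pow(j, 2))))) = Add(-4, Add(-70, Pow(j, 2))) = Add(-74, Pow(j, 2)))
Mul(Add(Function('f')(Function('z')(Function('o')(4))), -38387), Add(Function('M')(y, 190), 1340)) = Mul(Add(Add(-74, Pow(Rational(1, 6), 2)), -38387), Add(Add(-48, Mul(213, -176)), 1340)) = Mul(Add(Add(-74, Rational(1, 36)), -38387), Add(Add(-48, -37488), 1340)) = Mul(Add(Rational(-2663, 36), -38387), Add(-37536, 1340)) = Mul(Rational(-1384595, 36), -36196) = Rational(12529200155, 9)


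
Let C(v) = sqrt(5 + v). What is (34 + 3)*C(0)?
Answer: 37*sqrt(5) ≈ 82.734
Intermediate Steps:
(34 + 3)*C(0) = (34 + 3)*sqrt(5 + 0) = 37*sqrt(5)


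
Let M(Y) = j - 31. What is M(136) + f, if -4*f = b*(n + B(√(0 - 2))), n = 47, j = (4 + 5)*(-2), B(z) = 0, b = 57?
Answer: -2875/4 ≈ -718.75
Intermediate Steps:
j = -18 (j = 9*(-2) = -18)
M(Y) = -49 (M(Y) = -18 - 31 = -49)
f = -2679/4 (f = -57*(47 + 0)/4 = -57*47/4 = -¼*2679 = -2679/4 ≈ -669.75)
M(136) + f = -49 - 2679/4 = -2875/4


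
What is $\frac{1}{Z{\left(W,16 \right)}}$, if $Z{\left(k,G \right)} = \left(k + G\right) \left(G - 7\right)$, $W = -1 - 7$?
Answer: $\frac{1}{72} \approx 0.013889$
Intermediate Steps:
$W = -8$
$Z{\left(k,G \right)} = \left(-7 + G\right) \left(G + k\right)$ ($Z{\left(k,G \right)} = \left(G + k\right) \left(-7 + G\right) = \left(-7 + G\right) \left(G + k\right)$)
$\frac{1}{Z{\left(W,16 \right)}} = \frac{1}{16^{2} - 112 - -56 + 16 \left(-8\right)} = \frac{1}{256 - 112 + 56 - 128} = \frac{1}{72}$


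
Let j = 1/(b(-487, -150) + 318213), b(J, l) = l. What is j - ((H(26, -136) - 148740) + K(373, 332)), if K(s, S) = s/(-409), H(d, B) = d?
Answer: 19345990819546/130087767 ≈ 1.4872e+5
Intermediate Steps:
K(s, S) = -s/409 (K(s, S) = s*(-1/409) = -s/409)
j = 1/318063 (j = 1/(-150 + 318213) = 1/318063 ≈ 3.1440e-6)
j - ((H(26, -136) - 148740) + K(373, 332)) = 1/318063 - ((26 - 148740) - 1/409*373) = 1/318063 - (-148714 - 373/409) = 1/318063 - 1*(-60824399/409) = 1/318063 + 60824399/409 = 19345990819546/130087767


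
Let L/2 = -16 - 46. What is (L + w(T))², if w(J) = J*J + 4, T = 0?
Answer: 14400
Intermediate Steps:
w(J) = 4 + J² (w(J) = J² + 4 = 4 + J²)
L = -124 (L = 2*(-16 - 46) = 2*(-62) = -124)
(L + w(T))² = (-124 + (4 + 0²))² = (-124 + (4 + 0))² = (-124 + 4)² = (-120)² = 14400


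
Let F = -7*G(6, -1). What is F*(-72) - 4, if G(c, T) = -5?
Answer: -2524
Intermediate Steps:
F = 35 (F = -7*(-5) = 35)
F*(-72) - 4 = 35*(-72) - 4 = -2520 - 4 = -2524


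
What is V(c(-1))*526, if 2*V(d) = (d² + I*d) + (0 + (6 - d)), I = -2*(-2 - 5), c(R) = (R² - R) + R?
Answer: 5260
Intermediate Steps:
c(R) = R²
I = 14 (I = -2*(-7) = 14)
V(d) = 3 + d²/2 + 13*d/2 (V(d) = ((d² + 14*d) + (0 + (6 - d)))/2 = ((d² + 14*d) + (6 - d))/2 = (6 + d² + 13*d)/2 = 3 + d²/2 + 13*d/2)
V(c(-1))*526 = (3 + ((-1)²)²/2 + (13/2)*(-1)²)*526 = (3 + (½)*1² + (13/2)*1)*526 = (3 + (½)*1 + 13/2)*526 = (3 + ½ + 13/2)*526 = 10*526 = 5260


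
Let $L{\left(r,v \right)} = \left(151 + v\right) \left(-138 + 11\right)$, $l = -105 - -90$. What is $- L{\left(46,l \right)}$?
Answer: $17272$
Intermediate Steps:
$l = -15$ ($l = -105 + 90 = -15$)
$L{\left(r,v \right)} = -19177 - 127 v$ ($L{\left(r,v \right)} = \left(151 + v\right) \left(-127\right) = -19177 - 127 v$)
$- L{\left(46,l \right)} = - (-19177 - -1905) = - (-19177 + 1905) = \left(-1\right) \left(-17272\right) = 17272$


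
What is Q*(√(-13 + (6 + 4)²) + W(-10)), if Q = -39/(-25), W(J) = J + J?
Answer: -156/5 + 39*√87/25 ≈ -16.649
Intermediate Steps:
W(J) = 2*J
Q = 39/25 (Q = -39*(-1/25) = 39/25 ≈ 1.5600)
Q*(√(-13 + (6 + 4)²) + W(-10)) = 39*(√(-13 + (6 + 4)²) + 2*(-10))/25 = 39*(√(-13 + 10²) - 20)/25 = 39*(√(-13 + 100) - 20)/25 = 39*(√87 - 20)/25 = 39*(-20 + √87)/25 = -156/5 + 39*√87/25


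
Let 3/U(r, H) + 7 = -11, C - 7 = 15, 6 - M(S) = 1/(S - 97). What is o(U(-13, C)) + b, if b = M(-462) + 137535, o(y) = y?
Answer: 461311961/3354 ≈ 1.3754e+5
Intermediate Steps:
M(S) = 6 - 1/(-97 + S) (M(S) = 6 - 1/(S - 97) = 6 - 1/(-97 + S))
C = 22 (C = 7 + 15 = 22)
U(r, H) = -1/6 (U(r, H) = 3/(-7 - 11) = 3/(-18) = 3*(-1/18) = -1/6)
b = 76885420/559 (b = (-583 + 6*(-462))/(-97 - 462) + 137535 = (-583 - 2772)/(-559) + 137535 = -1/559*(-3355) + 137535 = 3355/559 + 137535 = 76885420/559 ≈ 1.3754e+5)
o(U(-13, C)) + b = -1/6 + 76885420/559 = 461311961/3354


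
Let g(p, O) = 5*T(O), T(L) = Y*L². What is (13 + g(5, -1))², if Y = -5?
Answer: 144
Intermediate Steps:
T(L) = -5*L²
g(p, O) = -25*O² (g(p, O) = 5*(-5*O²) = -25*O²)
(13 + g(5, -1))² = (13 - 25*(-1)²)² = (13 - 25*1)² = (13 - 25)² = (-12)² = 144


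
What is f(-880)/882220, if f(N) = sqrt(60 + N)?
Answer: I*sqrt(205)/441110 ≈ 3.2459e-5*I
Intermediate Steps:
f(-880)/882220 = sqrt(60 - 880)/882220 = sqrt(-820)*(1/882220) = (2*I*sqrt(205))*(1/882220) = I*sqrt(205)/441110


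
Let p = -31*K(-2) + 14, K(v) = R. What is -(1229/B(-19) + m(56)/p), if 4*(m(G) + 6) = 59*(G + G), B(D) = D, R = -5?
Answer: 176427/3211 ≈ 54.945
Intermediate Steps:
K(v) = -5
m(G) = -6 + 59*G/2 (m(G) = -6 + (59*(G + G))/4 = -6 + (59*(2*G))/4 = -6 + (118*G)/4 = -6 + 59*G/2)
p = 169 (p = -31*(-5) + 14 = 155 + 14 = 169)
-(1229/B(-19) + m(56)/p) = -(1229/(-19) + (-6 + (59/2)*56)/169) = -(1229*(-1/19) + (-6 + 1652)*(1/169)) = -(-1229/19 + 1646*(1/169)) = -(-1229/19 + 1646/169) = -1*(-176427/3211) = 176427/3211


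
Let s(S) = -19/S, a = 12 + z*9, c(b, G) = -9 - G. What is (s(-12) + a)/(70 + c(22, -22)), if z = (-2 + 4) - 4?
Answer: -53/996 ≈ -0.053213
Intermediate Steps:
z = -2 (z = 2 - 4 = -2)
a = -6 (a = 12 - 2*9 = 12 - 18 = -6)
(s(-12) + a)/(70 + c(22, -22)) = (-19/(-12) - 6)/(70 + (-9 - 1*(-22))) = (-19*(-1/12) - 6)/(70 + (-9 + 22)) = (19/12 - 6)/(70 + 13) = -53/12/83 = -53/12*1/83 = -53/996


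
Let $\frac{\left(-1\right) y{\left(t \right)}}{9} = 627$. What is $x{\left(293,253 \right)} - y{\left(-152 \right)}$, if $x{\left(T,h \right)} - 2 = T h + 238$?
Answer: $80012$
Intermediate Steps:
$x{\left(T,h \right)} = 240 + T h$ ($x{\left(T,h \right)} = 2 + \left(T h + 238\right) = 2 + \left(238 + T h\right) = 240 + T h$)
$y{\left(t \right)} = -5643$ ($y{\left(t \right)} = \left(-9\right) 627 = -5643$)
$x{\left(293,253 \right)} - y{\left(-152 \right)} = \left(240 + 293 \cdot 253\right) - -5643 = \left(240 + 74129\right) + 5643 = 74369 + 5643 = 80012$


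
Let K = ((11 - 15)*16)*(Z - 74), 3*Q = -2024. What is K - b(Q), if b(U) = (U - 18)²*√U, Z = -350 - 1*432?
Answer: 54784 - 8636168*I*√1518/27 ≈ 54784.0 - 1.2462e+7*I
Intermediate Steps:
Z = -782 (Z = -350 - 432 = -782)
Q = -2024/3 (Q = (⅓)*(-2024) = -2024/3 ≈ -674.67)
K = 54784 (K = ((11 - 15)*16)*(-782 - 74) = -4*16*(-856) = -64*(-856) = 54784)
b(U) = √U*(-18 + U)² (b(U) = (-18 + U)²*√U = √U*(-18 + U)²)
K - b(Q) = 54784 - √(-2024/3)*(-18 - 2024/3)² = 54784 - 2*I*√1518/3*(-2078/3)² = 54784 - 2*I*√1518/3*4318084/9 = 54784 - 8636168*I*√1518/27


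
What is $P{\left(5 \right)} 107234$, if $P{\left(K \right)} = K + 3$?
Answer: $857872$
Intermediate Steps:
$P{\left(K \right)} = 3 + K$
$P{\left(5 \right)} 107234 = \left(3 + 5\right) 107234 = 8 \cdot 107234 = 857872$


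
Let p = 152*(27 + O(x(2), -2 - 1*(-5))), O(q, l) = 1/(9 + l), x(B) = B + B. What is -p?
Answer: -12350/3 ≈ -4116.7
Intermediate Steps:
x(B) = 2*B
p = 12350/3 (p = 152*(27 + 1/(9 + (-2 - 1*(-5)))) = 152*(27 + 1/(9 + (-2 + 5))) = 152*(27 + 1/(9 + 3)) = 152*(27 + 1/12) = 152*(325/12) = 12350/3 ≈ 4116.7)
-p = -1*12350/3 = -12350/3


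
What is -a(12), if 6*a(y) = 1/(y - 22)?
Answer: 1/60 ≈ 0.016667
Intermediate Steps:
a(y) = 1/(6*(-22 + y)) (a(y) = 1/(6*(y - 22)) = 1/(6*(-22 + y)))
-a(12) = -1/(6*(-22 + 12)) = -1/(6*(-10)) = -(-1)/(6*10) = -1*(-1/60) = 1/60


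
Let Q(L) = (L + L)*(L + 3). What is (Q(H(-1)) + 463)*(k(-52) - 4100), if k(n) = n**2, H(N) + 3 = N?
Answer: -657516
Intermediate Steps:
H(N) = -3 + N
Q(L) = 2*L*(3 + L) (Q(L) = (2*L)*(3 + L) = 2*L*(3 + L))
(Q(H(-1)) + 463)*(k(-52) - 4100) = (2*(-3 - 1)*(3 + (-3 - 1)) + 463)*((-52)**2 - 4100) = (2*(-4)*(3 - 4) + 463)*(2704 - 4100) = (2*(-4)*(-1) + 463)*(-1396) = (8 + 463)*(-1396) = 471*(-1396) = -657516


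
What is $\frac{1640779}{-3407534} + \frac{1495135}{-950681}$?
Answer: $- \frac{6654580767589}{3239477830654} \approx -2.0542$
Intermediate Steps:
$\frac{1640779}{-3407534} + \frac{1495135}{-950681} = 1640779 \left(- \frac{1}{3407534}\right) + 1495135 \left(- \frac{1}{950681}\right) = - \frac{1640779}{3407534} - \frac{1495135}{950681} = - \frac{6654580767589}{3239477830654}$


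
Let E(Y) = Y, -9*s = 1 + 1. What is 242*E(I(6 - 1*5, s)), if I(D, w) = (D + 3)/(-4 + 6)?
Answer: 484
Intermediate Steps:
s = -2/9 (s = -(1 + 1)/9 = -1/9*2 = -2/9 ≈ -0.22222)
I(D, w) = 3/2 + D/2 (I(D, w) = (3 + D)/2 = (3 + D)*(1/2) = 3/2 + D/2)
242*E(I(6 - 1*5, s)) = 242*(3/2 + (6 - 1*5)/2) = 242*(3/2 + (6 - 5)/2) = 242*(3/2 + (1/2)*1) = 242*(3/2 + 1/2) = 242*2 = 484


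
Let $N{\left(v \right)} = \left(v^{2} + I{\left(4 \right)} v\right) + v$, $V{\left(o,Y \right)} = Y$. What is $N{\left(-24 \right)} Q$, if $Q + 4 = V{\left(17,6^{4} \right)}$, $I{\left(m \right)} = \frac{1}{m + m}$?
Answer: $709308$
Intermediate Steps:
$I{\left(m \right)} = \frac{1}{2 m}$
$Q = 1292$ ($Q = -4 + 6^{4} = -4 + 1296 = 1292$)
$N{\left(v \right)} = v^{2} + \frac{9 v}{8}$ ($N{\left(v \right)} = \left(v^{2} + \frac{1}{2 \cdot 4} v\right) + v = \left(v^{2} + \frac{1}{2} \cdot \frac{1}{4} v\right) + v = \left(v^{2} + \frac{v}{8}\right) + v = v^{2} + \frac{9 v}{8}$)
$N{\left(-24 \right)} Q = \frac{1}{8} \left(-24\right) \left(9 + 8 \left(-24\right)\right) 1292 = \frac{1}{8} \left(-24\right) \left(9 - 192\right) 1292 = \frac{1}{8} \left(-24\right) \left(-183\right) 1292 = 549 \cdot 1292 = 709308$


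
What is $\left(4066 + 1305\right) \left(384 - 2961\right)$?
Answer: $-13841067$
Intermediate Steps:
$\left(4066 + 1305\right) \left(384 - 2961\right) = 5371 \left(-2577\right) = -13841067$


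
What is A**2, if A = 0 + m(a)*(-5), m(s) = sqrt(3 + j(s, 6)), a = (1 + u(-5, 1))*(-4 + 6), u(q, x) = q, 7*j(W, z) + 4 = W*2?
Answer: 25/7 ≈ 3.5714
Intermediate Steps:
j(W, z) = -4/7 + 2*W/7 (j(W, z) = -4/7 + (W*2)/7 = -4/7 + (2*W)/7 = -4/7 + 2*W/7)
a = -8 (a = (1 - 5)*(-4 + 6) = -4*2 = -8)
m(s) = sqrt(17/7 + 2*s/7) (m(s) = sqrt(3 + (-4/7 + 2*s/7)) = sqrt(17/7 + 2*s/7))
A = -5*sqrt(7)/7 (A = 0 + (sqrt(119 + 14*(-8))/7)*(-5) = 0 + (sqrt(119 - 112)/7)*(-5) = 0 + (sqrt(7)/7)*(-5) = 0 - 5*sqrt(7)/7 = -5*sqrt(7)/7 ≈ -1.8898)
A**2 = (-5*sqrt(7)/7)**2 = 25/7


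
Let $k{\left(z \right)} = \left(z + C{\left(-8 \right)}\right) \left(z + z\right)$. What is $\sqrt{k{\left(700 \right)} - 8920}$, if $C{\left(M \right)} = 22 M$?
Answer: $6 \sqrt{20130} \approx 851.28$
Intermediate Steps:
$k{\left(z \right)} = 2 z \left(-176 + z\right)$ ($k{\left(z \right)} = \left(z + 22 \left(-8\right)\right) \left(z + z\right) = \left(z - 176\right) 2 z = \left(-176 + z\right) 2 z = 2 z \left(-176 + z\right)$)
$\sqrt{k{\left(700 \right)} - 8920} = \sqrt{2 \cdot 700 \left(-176 + 700\right) - 8920} = \sqrt{2 \cdot 700 \cdot 524 - 8920} = \sqrt{733600 - 8920} = \sqrt{724680} = 6 \sqrt{20130}$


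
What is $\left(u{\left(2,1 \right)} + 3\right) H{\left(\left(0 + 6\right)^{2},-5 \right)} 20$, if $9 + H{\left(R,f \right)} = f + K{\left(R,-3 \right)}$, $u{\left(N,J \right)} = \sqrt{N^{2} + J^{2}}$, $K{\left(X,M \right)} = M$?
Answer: $-1020 - 340 \sqrt{5} \approx -1780.3$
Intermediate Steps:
$u{\left(N,J \right)} = \sqrt{J^{2} + N^{2}}$
$H{\left(R,f \right)} = -12 + f$ ($H{\left(R,f \right)} = -9 + \left(f - 3\right) = -9 + \left(-3 + f\right) = -12 + f$)
$\left(u{\left(2,1 \right)} + 3\right) H{\left(\left(0 + 6\right)^{2},-5 \right)} 20 = \left(\sqrt{1^{2} + 2^{2}} + 3\right) \left(-12 - 5\right) 20 = \left(\sqrt{1 + 4} + 3\right) \left(-17\right) 20 = \left(\sqrt{5} + 3\right) \left(-17\right) 20 = \left(3 + \sqrt{5}\right) \left(-17\right) 20 = \left(-51 - 17 \sqrt{5}\right) 20 = -1020 - 340 \sqrt{5}$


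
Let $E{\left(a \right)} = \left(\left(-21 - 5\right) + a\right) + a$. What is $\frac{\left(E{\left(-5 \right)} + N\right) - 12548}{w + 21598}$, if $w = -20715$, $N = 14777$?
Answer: $\frac{2193}{883} \approx 2.4836$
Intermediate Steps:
$E{\left(a \right)} = -26 + 2 a$ ($E{\left(a \right)} = \left(\left(-21 - 5\right) + a\right) + a = \left(-26 + a\right) + a = -26 + 2 a$)
$\frac{\left(E{\left(-5 \right)} + N\right) - 12548}{w + 21598} = \frac{\left(\left(-26 + 2 \left(-5\right)\right) + 14777\right) - 12548}{-20715 + 21598} = \frac{\left(\left(-26 - 10\right) + 14777\right) - 12548}{883} = \left(\left(-36 + 14777\right) - 12548\right) \frac{1}{883} = \left(14741 - 12548\right) \frac{1}{883} = 2193 \cdot \frac{1}{883} = \frac{2193}{883}$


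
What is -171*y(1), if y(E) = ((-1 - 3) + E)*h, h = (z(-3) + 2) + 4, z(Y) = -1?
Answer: 2565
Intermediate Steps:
h = 5 (h = (-1 + 2) + 4 = 1 + 4 = 5)
y(E) = -20 + 5*E (y(E) = ((-1 - 3) + E)*5 = (-4 + E)*5 = -20 + 5*E)
-171*y(1) = -171*(-20 + 5*1) = -171*(-20 + 5) = -171*(-15) = 2565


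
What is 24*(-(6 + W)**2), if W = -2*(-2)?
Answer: -2400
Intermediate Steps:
W = 4
24*(-(6 + W)**2) = 24*(-(6 + 4)**2) = 24*(-1*10**2) = 24*(-1*100) = 24*(-100) = -2400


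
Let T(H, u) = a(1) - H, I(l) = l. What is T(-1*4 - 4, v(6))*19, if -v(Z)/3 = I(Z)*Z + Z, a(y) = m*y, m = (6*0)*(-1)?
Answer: 152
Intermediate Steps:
m = 0 (m = 0*(-1) = 0)
a(y) = 0 (a(y) = 0*y = 0)
v(Z) = -3*Z - 3*Z² (v(Z) = -3*(Z*Z + Z) = -3*(Z² + Z) = -3*(Z + Z²) = -3*Z - 3*Z²)
T(H, u) = -H (T(H, u) = 0 - H = -H)
T(-1*4 - 4, v(6))*19 = -(-1*4 - 4)*19 = -(-4 - 4)*19 = -1*(-8)*19 = 8*19 = 152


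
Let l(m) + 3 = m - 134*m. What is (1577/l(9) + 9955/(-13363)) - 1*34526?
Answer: -553678145051/16035600 ≈ -34528.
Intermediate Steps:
l(m) = -3 - 133*m (l(m) = -3 + (m - 134*m) = -3 - 133*m)
(1577/l(9) + 9955/(-13363)) - 1*34526 = (1577/(-3 - 133*9) + 9955/(-13363)) - 1*34526 = (1577/(-3 - 1197) + 9955*(-1/13363)) - 34526 = (1577/(-1200) - 9955/13363) - 34526 = (1577*(-1/1200) - 9955/13363) - 34526 = (-1577/1200 - 9955/13363) - 34526 = -33019451/16035600 - 34526 = -553678145051/16035600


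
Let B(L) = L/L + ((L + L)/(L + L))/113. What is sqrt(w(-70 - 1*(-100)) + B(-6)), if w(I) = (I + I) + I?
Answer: 2*sqrt(290523)/113 ≈ 9.5399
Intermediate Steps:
w(I) = 3*I (w(I) = 2*I + I = 3*I)
B(L) = 114/113 (B(L) = 1 + ((2*L)/((2*L)))*(1/113) = 1 + ((2*L)*(1/(2*L)))*(1/113) = 1 + 1*(1/113) = 1 + 1/113 = 114/113)
sqrt(w(-70 - 1*(-100)) + B(-6)) = sqrt(3*(-70 - 1*(-100)) + 114/113) = sqrt(3*(-70 + 100) + 114/113) = sqrt(3*30 + 114/113) = sqrt(90 + 114/113) = sqrt(10284/113) = 2*sqrt(290523)/113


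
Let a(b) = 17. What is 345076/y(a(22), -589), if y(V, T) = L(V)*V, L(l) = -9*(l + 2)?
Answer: -345076/2907 ≈ -118.71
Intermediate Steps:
L(l) = -18 - 9*l (L(l) = -9*(2 + l) = -18 - 9*l)
y(V, T) = V*(-18 - 9*V) (y(V, T) = (-18 - 9*V)*V = V*(-18 - 9*V))
345076/y(a(22), -589) = 345076/((-9*17*(2 + 17))) = 345076/((-9*17*19)) = 345076/(-2907) = 345076*(-1/2907) = -345076/2907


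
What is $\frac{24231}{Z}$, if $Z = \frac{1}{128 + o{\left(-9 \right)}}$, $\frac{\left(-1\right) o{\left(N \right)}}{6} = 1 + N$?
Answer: $4264656$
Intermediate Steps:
$o{\left(N \right)} = -6 - 6 N$ ($o{\left(N \right)} = - 6 \left(1 + N\right) = -6 - 6 N$)
$Z = \frac{1}{176}$ ($Z = \frac{1}{128 - -48} = \frac{1}{128 + \left(-6 + 54\right)} = \frac{1}{128 + 48} = \frac{1}{176} \approx 0.0056818$)
$\frac{24231}{Z} = 24231 \frac{1}{\frac{1}{176}} = 24231 \cdot 176 = 4264656$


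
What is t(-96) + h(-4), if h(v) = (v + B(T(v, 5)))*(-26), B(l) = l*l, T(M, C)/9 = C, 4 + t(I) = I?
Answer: -52646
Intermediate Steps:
t(I) = -4 + I
T(M, C) = 9*C
B(l) = l²
h(v) = -52650 - 26*v (h(v) = (v + (9*5)²)*(-26) = (v + 45²)*(-26) = (v + 2025)*(-26) = (2025 + v)*(-26) = -52650 - 26*v)
t(-96) + h(-4) = (-4 - 96) + (-52650 - 26*(-4)) = -100 + (-52650 + 104) = -100 - 52546 = -52646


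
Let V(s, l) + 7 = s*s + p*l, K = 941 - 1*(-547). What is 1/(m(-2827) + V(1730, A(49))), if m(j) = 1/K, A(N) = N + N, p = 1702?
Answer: 1488/4701617233 ≈ 3.1649e-7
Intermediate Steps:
K = 1488 (K = 941 + 547 = 1488)
A(N) = 2*N
V(s, l) = -7 + s² + 1702*l (V(s, l) = -7 + (s*s + 1702*l) = -7 + (s² + 1702*l) = -7 + s² + 1702*l)
m(j) = 1/1488
1/(m(-2827) + V(1730, A(49))) = 1/(1/1488 + (-7 + 1730² + 1702*(2*49))) = 1/(1/1488 + (-7 + 2992900 + 1702*98)) = 1/(1/1488 + (-7 + 2992900 + 166796)) = 1/(1/1488 + 3159689) = 1/(4701617233/1488) = 1488/4701617233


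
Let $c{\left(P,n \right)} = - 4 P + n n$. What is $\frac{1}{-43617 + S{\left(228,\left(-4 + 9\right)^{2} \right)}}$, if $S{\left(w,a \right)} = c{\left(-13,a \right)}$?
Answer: $- \frac{1}{42940} \approx -2.3288 \cdot 10^{-5}$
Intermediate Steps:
$c{\left(P,n \right)} = n^{2} - 4 P$ ($c{\left(P,n \right)} = - 4 P + n^{2} = n^{2} - 4 P$)
$S{\left(w,a \right)} = 52 + a^{2}$ ($S{\left(w,a \right)} = a^{2} - -52 = a^{2} + 52 = 52 + a^{2}$)
$\frac{1}{-43617 + S{\left(228,\left(-4 + 9\right)^{2} \right)}} = \frac{1}{-43617 + \left(52 + \left(\left(-4 + 9\right)^{2}\right)^{2}\right)} = \frac{1}{-43617 + \left(52 + \left(5^{2}\right)^{2}\right)} = \frac{1}{-43617 + \left(52 + 25^{2}\right)} = \frac{1}{-43617 + \left(52 + 625\right)} = \frac{1}{-43617 + 677} = \frac{1}{-42940} = - \frac{1}{42940}$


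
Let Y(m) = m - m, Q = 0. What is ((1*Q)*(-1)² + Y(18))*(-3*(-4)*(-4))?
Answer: 0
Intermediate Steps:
Y(m) = 0
((1*Q)*(-1)² + Y(18))*(-3*(-4)*(-4)) = ((1*0)*(-1)² + 0)*(-3*(-4)*(-4)) = (0*1 + 0)*(12*(-4)) = (0 + 0)*(-48) = 0*(-48) = 0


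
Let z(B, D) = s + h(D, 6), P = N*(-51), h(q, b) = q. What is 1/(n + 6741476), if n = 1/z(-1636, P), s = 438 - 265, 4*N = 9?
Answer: 233/1570763912 ≈ 1.4834e-7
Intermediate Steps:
N = 9/4 (N = (1/4)*9 = 9/4 ≈ 2.2500)
s = 173
P = -459/4 (P = (9/4)*(-51) = -459/4 ≈ -114.75)
z(B, D) = 173 + D
n = 4/233 (n = 1/(173 - 459/4) = 1/(233/4) = 4/233 ≈ 0.017167)
1/(n + 6741476) = 1/(4/233 + 6741476) = 1/(1570763912/233) = 233/1570763912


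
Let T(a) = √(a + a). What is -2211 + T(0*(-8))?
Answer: -2211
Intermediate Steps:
T(a) = √2*√a (T(a) = √(2*a) = √2*√a)
-2211 + T(0*(-8)) = -2211 + √2*√(0*(-8)) = -2211 + √2*√0 = -2211 + √2*0 = -2211 + 0 = -2211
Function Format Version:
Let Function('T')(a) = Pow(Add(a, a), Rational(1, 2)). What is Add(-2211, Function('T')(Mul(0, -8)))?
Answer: -2211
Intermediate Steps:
Function('T')(a) = Mul(Pow(2, Rational(1, 2)), Pow(a, Rational(1, 2))) (Function('T')(a) = Pow(Mul(2, a), Rational(1, 2)) = Mul(Pow(2, Rational(1, 2)), Pow(a, Rational(1, 2))))
Add(-2211, Function('T')(Mul(0, -8))) = Add(-2211, Mul(Pow(2, Rational(1, 2)), Pow(Mul(0, -8), Rational(1, 2)))) = Add(-2211, Mul(Pow(2, Rational(1, 2)), Pow(0, Rational(1, 2)))) = Add(-2211, Mul(Pow(2, Rational(1, 2)), 0)) = Add(-2211, 0) = -2211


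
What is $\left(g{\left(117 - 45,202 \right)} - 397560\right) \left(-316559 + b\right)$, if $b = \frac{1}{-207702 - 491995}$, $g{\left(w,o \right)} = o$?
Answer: $\frac{88012962248707392}{699697} \approx 1.2579 \cdot 10^{11}$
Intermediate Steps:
$b = - \frac{1}{699697}$ ($b = \frac{1}{-699697} = - \frac{1}{699697} \approx -1.4292 \cdot 10^{-6}$)
$\left(g{\left(117 - 45,202 \right)} - 397560\right) \left(-316559 + b\right) = \left(202 - 397560\right) \left(-316559 - \frac{1}{699697}\right) = \left(-397358\right) \left(- \frac{221495382624}{699697}\right) = \frac{88012962248707392}{699697}$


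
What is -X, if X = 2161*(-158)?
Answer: 341438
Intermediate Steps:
X = -341438
-X = -1*(-341438) = 341438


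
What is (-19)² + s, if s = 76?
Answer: 437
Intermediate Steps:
(-19)² + s = (-19)² + 76 = 361 + 76 = 437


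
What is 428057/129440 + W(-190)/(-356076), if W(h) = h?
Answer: 38111354483/11522619360 ≈ 3.3075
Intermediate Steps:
428057/129440 + W(-190)/(-356076) = 428057/129440 - 190/(-356076) = 428057*(1/129440) - 190*(-1/356076) = 428057/129440 + 95/178038 = 38111354483/11522619360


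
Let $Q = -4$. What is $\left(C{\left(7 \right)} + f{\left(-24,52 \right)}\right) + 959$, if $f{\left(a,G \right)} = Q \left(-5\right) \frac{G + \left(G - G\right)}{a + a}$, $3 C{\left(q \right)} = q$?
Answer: $\frac{2819}{3} \approx 939.67$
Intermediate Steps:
$C{\left(q \right)} = \frac{q}{3}$
$f{\left(a,G \right)} = \frac{10 G}{a}$ ($f{\left(a,G \right)} = \left(-4\right) \left(-5\right) \frac{G + \left(G - G\right)}{a + a} = 20 \frac{G + 0}{2 a} = 20 G \frac{1}{2 a} = 20 \frac{G}{2 a} = \frac{10 G}{a}$)
$\left(C{\left(7 \right)} + f{\left(-24,52 \right)}\right) + 959 = \left(\frac{1}{3} \cdot 7 + 10 \cdot 52 \frac{1}{-24}\right) + 959 = \left(\frac{7}{3} + 10 \cdot 52 \left(- \frac{1}{24}\right)\right) + 959 = \left(\frac{7}{3} - \frac{65}{3}\right) + 959 = - \frac{58}{3} + 959 = \frac{2819}{3}$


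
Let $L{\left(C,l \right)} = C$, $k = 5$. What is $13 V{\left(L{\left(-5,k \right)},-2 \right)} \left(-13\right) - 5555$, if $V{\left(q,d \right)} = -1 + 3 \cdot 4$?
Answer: $-7414$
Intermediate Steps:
$V{\left(q,d \right)} = 11$ ($V{\left(q,d \right)} = -1 + 12 = 11$)
$13 V{\left(L{\left(-5,k \right)},-2 \right)} \left(-13\right) - 5555 = 13 \cdot 11 \left(-13\right) - 5555 = 143 \left(-13\right) - 5555 = -1859 - 5555 = -7414$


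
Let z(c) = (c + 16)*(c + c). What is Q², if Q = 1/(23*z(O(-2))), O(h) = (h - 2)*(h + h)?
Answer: 1/554696704 ≈ 1.8028e-9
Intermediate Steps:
O(h) = 2*h*(-2 + h) (O(h) = (-2 + h)*(2*h) = 2*h*(-2 + h))
z(c) = 2*c*(16 + c) (z(c) = (16 + c)*(2*c) = 2*c*(16 + c))
Q = 1/23552 (Q = 1/(23*((2*(2*(-2)*(-2 - 2))*(16 + 2*(-2)*(-2 - 2))))) = 1/(23*((2*(2*(-2)*(-4))*(16 + 2*(-2)*(-4))))) = 1/(23*((2*16*(16 + 16)))) = 1/(23*((2*16*32))) = (1/23)/1024 = (1/23)*(1/1024) = 1/23552 ≈ 4.2459e-5)
Q² = (1/23552)² = 1/554696704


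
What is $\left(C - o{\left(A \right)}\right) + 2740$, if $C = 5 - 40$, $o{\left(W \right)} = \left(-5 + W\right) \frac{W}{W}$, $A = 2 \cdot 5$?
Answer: $2700$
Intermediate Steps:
$A = 10$
$o{\left(W \right)} = -5 + W$ ($o{\left(W \right)} = \left(-5 + W\right) 1 = -5 + W$)
$C = -35$ ($C = 5 - 40 = -35$)
$\left(C - o{\left(A \right)}\right) + 2740 = \left(-35 - \left(-5 + 10\right)\right) + 2740 = \left(-35 - 5\right) + 2740 = -40 + 2740 = 2700$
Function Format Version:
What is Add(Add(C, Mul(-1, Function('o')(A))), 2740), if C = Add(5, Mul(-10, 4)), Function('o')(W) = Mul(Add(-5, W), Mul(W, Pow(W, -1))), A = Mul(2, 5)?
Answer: 2700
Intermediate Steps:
A = 10
Function('o')(W) = Add(-5, W) (Function('o')(W) = Mul(Add(-5, W), 1) = Add(-5, W))
C = -35 (C = Add(5, -40) = -35)
Add(Add(C, Mul(-1, Function('o')(A))), 2740) = Add(Add(-35, Mul(-1, Add(-5, 10))), 2740) = Add(Add(-35, Mul(-1, 5)), 2740) = Add(Add(-35, -5), 2740) = Add(-40, 2740) = 2700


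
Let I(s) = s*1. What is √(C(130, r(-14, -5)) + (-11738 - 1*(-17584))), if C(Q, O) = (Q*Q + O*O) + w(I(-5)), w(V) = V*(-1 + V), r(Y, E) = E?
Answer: 151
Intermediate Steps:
I(s) = s
C(Q, O) = 30 + O² + Q² (C(Q, O) = (Q*Q + O*O) - 5*(-1 - 5) = (Q² + O²) - 5*(-6) = (O² + Q²) + 30 = 30 + O² + Q²)
√(C(130, r(-14, -5)) + (-11738 - 1*(-17584))) = √((30 + (-5)² + 130²) + (-11738 - 1*(-17584))) = √((30 + 25 + 16900) + (-11738 + 17584)) = √(16955 + 5846) = √22801 = 151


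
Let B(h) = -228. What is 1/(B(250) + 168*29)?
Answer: 1/4644 ≈ 0.00021533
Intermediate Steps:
1/(B(250) + 168*29) = 1/(-228 + 168*29) = 1/(-228 + 4872) = 1/4644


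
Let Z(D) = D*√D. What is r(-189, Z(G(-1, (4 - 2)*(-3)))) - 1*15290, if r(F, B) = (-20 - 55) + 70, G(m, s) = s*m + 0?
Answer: -15295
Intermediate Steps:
G(m, s) = m*s (G(m, s) = m*s + 0 = m*s)
Z(D) = D^(3/2)
r(F, B) = -5 (r(F, B) = -75 + 70 = -5)
r(-189, Z(G(-1, (4 - 2)*(-3)))) - 1*15290 = -5 - 1*15290 = -5 - 15290 = -15295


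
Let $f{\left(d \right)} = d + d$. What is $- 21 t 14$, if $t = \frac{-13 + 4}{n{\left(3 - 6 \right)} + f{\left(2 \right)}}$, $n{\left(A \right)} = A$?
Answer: $2646$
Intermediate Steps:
$f{\left(d \right)} = 2 d$
$t = -9$ ($t = \frac{-13 + 4}{\left(3 - 6\right) + 2 \cdot 2} = - \frac{9}{\left(3 - 6\right) + 4} = - \frac{9}{-3 + 4} = - \frac{9}{1} = \left(-9\right) 1 = -9$)
$- 21 t 14 = \left(-21\right) \left(-9\right) 14 = 189 \cdot 14 = 2646$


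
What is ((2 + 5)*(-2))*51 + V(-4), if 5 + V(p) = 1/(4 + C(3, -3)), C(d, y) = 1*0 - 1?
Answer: -2156/3 ≈ -718.67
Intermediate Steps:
C(d, y) = -1 (C(d, y) = 0 - 1 = -1)
V(p) = -14/3 (V(p) = -5 + 1/(4 - 1) = -5 + 1/3 = -5 + ⅓ = -14/3)
((2 + 5)*(-2))*51 + V(-4) = ((2 + 5)*(-2))*51 - 14/3 = (7*(-2))*51 - 14/3 = -14*51 - 14/3 = -714 - 14/3 = -2156/3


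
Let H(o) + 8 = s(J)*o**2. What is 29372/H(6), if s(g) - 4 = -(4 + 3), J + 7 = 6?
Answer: -7343/29 ≈ -253.21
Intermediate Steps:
J = -1 (J = -7 + 6 = -1)
s(g) = -3 (s(g) = 4 - (4 + 3) = 4 - 7 = -3)
H(o) = -8 - 3*o**2
29372/H(6) = 29372/(-8 - 3*6**2) = 29372/(-8 - 3*36) = 29372/(-8 - 108) = 29372/(-116) = 29372*(-1/116) = -7343/29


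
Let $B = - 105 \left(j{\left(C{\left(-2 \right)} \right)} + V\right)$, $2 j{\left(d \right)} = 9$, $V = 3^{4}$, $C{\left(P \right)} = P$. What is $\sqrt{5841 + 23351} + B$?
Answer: $- \frac{17955}{2} + 2 \sqrt{7298} \approx -8806.6$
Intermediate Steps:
$V = 81$
$j{\left(d \right)} = \frac{9}{2}$ ($j{\left(d \right)} = \frac{1}{2} \cdot 9 = \frac{9}{2}$)
$B = - \frac{17955}{2}$ ($B = - 105 \left(\frac{9}{2} + 81\right) = \left(-105\right) \frac{171}{2} = - \frac{17955}{2} \approx -8977.5$)
$\sqrt{5841 + 23351} + B = \sqrt{5841 + 23351} - \frac{17955}{2} = \sqrt{29192} - \frac{17955}{2} = 2 \sqrt{7298} - \frac{17955}{2} = - \frac{17955}{2} + 2 \sqrt{7298}$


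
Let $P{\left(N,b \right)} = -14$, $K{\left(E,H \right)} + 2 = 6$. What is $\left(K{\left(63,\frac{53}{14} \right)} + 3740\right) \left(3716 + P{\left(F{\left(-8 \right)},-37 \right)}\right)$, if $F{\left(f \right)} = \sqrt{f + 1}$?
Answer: $13860288$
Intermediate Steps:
$F{\left(f \right)} = \sqrt{1 + f}$
$K{\left(E,H \right)} = 4$ ($K{\left(E,H \right)} = -2 + 6 = 4$)
$\left(K{\left(63,\frac{53}{14} \right)} + 3740\right) \left(3716 + P{\left(F{\left(-8 \right)},-37 \right)}\right) = \left(4 + 3740\right) \left(3716 - 14\right) = 3744 \cdot 3702 = 13860288$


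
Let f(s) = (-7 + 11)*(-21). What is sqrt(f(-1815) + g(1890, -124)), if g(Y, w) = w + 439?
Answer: sqrt(231) ≈ 15.199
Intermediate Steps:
f(s) = -84 (f(s) = 4*(-21) = -84)
g(Y, w) = 439 + w
sqrt(f(-1815) + g(1890, -124)) = sqrt(-84 + (439 - 124)) = sqrt(-84 + 315) = sqrt(231)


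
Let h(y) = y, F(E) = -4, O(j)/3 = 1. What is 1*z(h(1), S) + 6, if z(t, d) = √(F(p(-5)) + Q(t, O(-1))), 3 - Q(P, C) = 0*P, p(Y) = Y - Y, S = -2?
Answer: 6 + I ≈ 6.0 + 1.0*I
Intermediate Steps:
O(j) = 3 (O(j) = 3*1 = 3)
p(Y) = 0
Q(P, C) = 3 (Q(P, C) = 3 - 0*P = 3 - 1*0 = 3 + 0 = 3)
z(t, d) = I (z(t, d) = √(-4 + 3) = √(-1) = I)
1*z(h(1), S) + 6 = 1*I + 6 = I + 6 = 6 + I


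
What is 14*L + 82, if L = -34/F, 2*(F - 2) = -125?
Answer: 10874/121 ≈ 89.868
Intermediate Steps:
F = -121/2 (F = 2 + (½)*(-125) = 2 - 125/2 = -121/2 ≈ -60.500)
L = 68/121 (L = -34/(-121/2) = -34*(-2/121) = 68/121 ≈ 0.56198)
14*L + 82 = 14*(68/121) + 82 = 952/121 + 82 = 10874/121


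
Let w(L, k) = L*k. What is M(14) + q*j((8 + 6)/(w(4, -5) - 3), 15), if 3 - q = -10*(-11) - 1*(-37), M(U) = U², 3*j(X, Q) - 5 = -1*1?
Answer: 4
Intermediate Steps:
j(X, Q) = 4/3 (j(X, Q) = 5/3 + (-1*1)/3 = 5/3 + (⅓)*(-1) = 5/3 - ⅓ = 4/3)
q = -144 (q = 3 - (-10*(-11) - 1*(-37)) = 3 - (110 + 37) = 3 - 1*147 = 3 - 147 = -144)
M(14) + q*j((8 + 6)/(w(4, -5) - 3), 15) = 14² - 144*4/3 = 196 - 192 = 4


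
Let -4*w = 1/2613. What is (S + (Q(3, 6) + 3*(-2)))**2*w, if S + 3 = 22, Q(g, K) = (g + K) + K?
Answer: -196/2613 ≈ -0.075010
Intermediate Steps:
Q(g, K) = g + 2*K (Q(g, K) = (K + g) + K = g + 2*K)
w = -1/10452 (w = -1/4/2613 = -1/4*1/2613 = -1/10452 ≈ -9.5675e-5)
S = 19 (S = -3 + 22 = 19)
(S + (Q(3, 6) + 3*(-2)))**2*w = (19 + ((3 + 2*6) + 3*(-2)))**2*(-1/10452) = (19 + ((3 + 12) - 6))**2*(-1/10452) = (19 + (15 - 6))**2*(-1/10452) = (19 + 9)**2*(-1/10452) = 28**2*(-1/10452) = 784*(-1/10452) = -196/2613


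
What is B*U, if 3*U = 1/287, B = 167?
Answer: 167/861 ≈ 0.19396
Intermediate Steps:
U = 1/861 (U = (⅓)/287 = (⅓)*(1/287) = 1/861 ≈ 0.0011614)
B*U = 167*(1/861) = 167/861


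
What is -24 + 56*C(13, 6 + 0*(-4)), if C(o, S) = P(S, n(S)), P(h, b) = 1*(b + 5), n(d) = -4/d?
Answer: 656/3 ≈ 218.67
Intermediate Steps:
P(h, b) = 5 + b (P(h, b) = 1*(5 + b) = 5 + b)
C(o, S) = 5 - 4/S
-24 + 56*C(13, 6 + 0*(-4)) = -24 + 56*(5 - 4/(6 + 0*(-4))) = -24 + 56*(5 - 4/(6 + 0)) = -24 + 56*(5 - 4/6) = -24 + 56*(5 - 4*1/6) = -24 + 56*(5 - 2/3) = -24 + 56*(13/3) = -24 + 728/3 = 656/3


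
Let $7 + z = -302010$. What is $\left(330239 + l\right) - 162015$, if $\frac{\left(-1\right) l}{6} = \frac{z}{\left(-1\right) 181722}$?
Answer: $\frac{5094698271}{30287} \approx 1.6821 \cdot 10^{5}$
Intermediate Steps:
$z = -302017$ ($z = -7 - 302010 = -302017$)
$l = - \frac{302017}{30287}$ ($l = - 6 \left(- \frac{302017}{\left(-1\right) 181722}\right) = - 6 \left(- \frac{302017}{-181722}\right) = - 6 \left(\left(-302017\right) \left(- \frac{1}{181722}\right)\right) = \left(-6\right) \frac{302017}{181722} = - \frac{302017}{30287} \approx -9.9718$)
$\left(330239 + l\right) - 162015 = \left(330239 - \frac{302017}{30287}\right) - 162015 = \frac{10001646576}{30287} - 162015 = \frac{5094698271}{30287}$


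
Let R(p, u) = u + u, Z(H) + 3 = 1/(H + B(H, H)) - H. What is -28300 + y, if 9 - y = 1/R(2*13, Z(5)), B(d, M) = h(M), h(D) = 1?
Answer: -1329674/47 ≈ -28291.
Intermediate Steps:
B(d, M) = 1
Z(H) = -3 + 1/(1 + H) - H (Z(H) = -3 + (1/(H + 1) - H) = -3 + (1/(1 + H) - H) = -3 + 1/(1 + H) - H)
R(p, u) = 2*u
y = 426/47 (y = 9 - 1/(2*((-2 - 1*5² - 4*5)/(1 + 5))) = 9 - 1/(2*((-2 - 1*25 - 20)/6)) = 9 - 1/(2*((-2 - 25 - 20)/6)) = 9 - 1/(2*((⅙)*(-47))) = 9 - 1/(2*(-47/6)) = 9 - 1/(-47/3) = 9 - 1*(-3/47) = 9 + 3/47 = 426/47 ≈ 9.0638)
-28300 + y = -28300 + 426/47 = -1329674/47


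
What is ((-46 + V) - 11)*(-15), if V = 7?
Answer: 750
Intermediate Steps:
((-46 + V) - 11)*(-15) = ((-46 + 7) - 11)*(-15) = (-39 - 11)*(-15) = -50*(-15) = 750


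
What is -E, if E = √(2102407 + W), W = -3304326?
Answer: -I*√1201919 ≈ -1096.3*I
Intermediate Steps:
E = I*√1201919 (E = √(2102407 - 3304326) = √(-1201919) = I*√1201919 ≈ 1096.3*I)
-E = -I*√1201919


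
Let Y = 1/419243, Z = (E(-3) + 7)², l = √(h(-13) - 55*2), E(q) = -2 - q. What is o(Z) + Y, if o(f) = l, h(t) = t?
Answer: 1/419243 + I*√123 ≈ 2.3853e-6 + 11.091*I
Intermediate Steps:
l = I*√123 (l = √(-13 - 55*2) = √(-13 - 110) = √(-123) = I*√123 ≈ 11.091*I)
Z = 64 (Z = ((-2 - 1*(-3)) + 7)² = ((-2 + 3) + 7)² = (1 + 7)² = 8² = 64)
Y = 1/419243 ≈ 2.3853e-6
o(f) = I*√123
o(Z) + Y = I*√123 + 1/419243 = 1/419243 + I*√123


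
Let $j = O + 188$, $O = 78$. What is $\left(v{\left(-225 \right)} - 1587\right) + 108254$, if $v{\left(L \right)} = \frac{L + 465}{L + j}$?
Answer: $\frac{4373587}{41} \approx 1.0667 \cdot 10^{5}$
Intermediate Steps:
$j = 266$ ($j = 78 + 188 = 266$)
$v{\left(L \right)} = \frac{465 + L}{266 + L}$ ($v{\left(L \right)} = \frac{L + 465}{L + 266} = \frac{465 + L}{266 + L}$)
$\left(v{\left(-225 \right)} - 1587\right) + 108254 = \left(\frac{465 - 225}{266 - 225} - 1587\right) + 108254 = \left(\frac{1}{41} \cdot 240 - 1587\right) + 108254 = \left(\frac{240}{41} - 1587\right) + 108254 = - \frac{64827}{41} + 108254 = \frac{4373587}{41}$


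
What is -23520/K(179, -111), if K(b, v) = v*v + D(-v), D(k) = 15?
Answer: -490/257 ≈ -1.9066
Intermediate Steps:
K(b, v) = 15 + v**2 (K(b, v) = v*v + 15 = v**2 + 15 = 15 + v**2)
-23520/K(179, -111) = -23520/(15 + (-111)**2) = -23520/(15 + 12321) = -23520/12336 = -23520*1/12336 = -490/257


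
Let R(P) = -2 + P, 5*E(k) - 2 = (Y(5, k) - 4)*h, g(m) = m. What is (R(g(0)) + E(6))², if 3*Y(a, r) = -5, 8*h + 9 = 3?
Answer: 9/16 ≈ 0.56250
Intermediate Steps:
h = -¾ (h = -9/8 + (⅛)*3 = -9/8 + 3/8 = -¾ ≈ -0.75000)
Y(a, r) = -5/3 (Y(a, r) = (⅓)*(-5) = -5/3)
E(k) = 5/4 (E(k) = ⅖ + ((-5/3 - 4)*(-¾))/5 = ⅖ + (-17/3*(-¾))/5 = ⅖ + (⅕)*(17/4) = ⅖ + 17/20 = 5/4)
(R(g(0)) + E(6))² = ((-2 + 0) + 5/4)² = (-2 + 5/4)² = (-¾)² = 9/16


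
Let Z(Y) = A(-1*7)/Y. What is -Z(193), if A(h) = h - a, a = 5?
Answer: 12/193 ≈ 0.062176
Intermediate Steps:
A(h) = -5 + h (A(h) = h - 1*5 = h - 5 = -5 + h)
Z(Y) = -12/Y (Z(Y) = (-5 - 1*7)/Y = (-5 - 7)/Y = -12/Y)
-Z(193) = -(-12)/193 = -1*(-12/193) = 12/193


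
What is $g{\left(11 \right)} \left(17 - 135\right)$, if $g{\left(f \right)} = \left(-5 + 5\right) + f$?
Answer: $-1298$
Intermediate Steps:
$g{\left(f \right)} = f$ ($g{\left(f \right)} = 0 + f = f$)
$g{\left(11 \right)} \left(17 - 135\right) = 11 \left(17 - 135\right) = 11 \left(-118\right) = -1298$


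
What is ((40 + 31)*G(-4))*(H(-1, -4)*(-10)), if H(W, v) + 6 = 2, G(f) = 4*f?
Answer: -45440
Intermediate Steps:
H(W, v) = -4 (H(W, v) = -6 + 2 = -4)
((40 + 31)*G(-4))*(H(-1, -4)*(-10)) = ((40 + 31)*(4*(-4)))*(-4*(-10)) = (71*(-16))*40 = -1136*40 = -45440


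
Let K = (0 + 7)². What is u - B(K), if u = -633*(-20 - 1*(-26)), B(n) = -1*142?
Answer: -3656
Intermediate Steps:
K = 49 (K = 7² = 49)
B(n) = -142
u = -3798 (u = -633*(-20 + 26) = -633*6 = -3798)
u - B(K) = -3798 - 1*(-142) = -3798 + 142 = -3656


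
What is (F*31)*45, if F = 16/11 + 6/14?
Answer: 202275/77 ≈ 2626.9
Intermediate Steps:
F = 145/77 (F = 16*(1/11) + 6*(1/14) = 16/11 + 3/7 = 145/77 ≈ 1.8831)
(F*31)*45 = ((145/77)*31)*45 = (4495/77)*45 = 202275/77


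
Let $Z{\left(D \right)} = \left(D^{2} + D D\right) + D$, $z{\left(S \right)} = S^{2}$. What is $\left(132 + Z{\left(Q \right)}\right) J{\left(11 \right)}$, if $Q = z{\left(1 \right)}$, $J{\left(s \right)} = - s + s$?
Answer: $0$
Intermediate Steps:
$J{\left(s \right)} = 0$
$Q = 1$ ($Q = 1^{2} = 1$)
$Z{\left(D \right)} = D + 2 D^{2}$ ($Z{\left(D \right)} = \left(D^{2} + D^{2}\right) + D = 2 D^{2} + D = D + 2 D^{2}$)
$\left(132 + Z{\left(Q \right)}\right) J{\left(11 \right)} = \left(132 + 1 \left(1 + 2 \cdot 1\right)\right) 0 = \left(132 + 1 \left(1 + 2\right)\right) 0 = \left(132 + 1 \cdot 3\right) 0 = \left(132 + 3\right) 0 = 135 \cdot 0 = 0$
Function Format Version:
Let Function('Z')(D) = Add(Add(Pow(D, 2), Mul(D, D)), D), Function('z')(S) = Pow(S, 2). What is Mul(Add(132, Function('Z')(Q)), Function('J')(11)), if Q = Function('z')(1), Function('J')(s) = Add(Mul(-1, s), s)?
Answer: 0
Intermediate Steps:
Function('J')(s) = 0
Q = 1 (Q = Pow(1, 2) = 1)
Function('Z')(D) = Add(D, Mul(2, Pow(D, 2))) (Function('Z')(D) = Add(Add(Pow(D, 2), Pow(D, 2)), D) = Add(Mul(2, Pow(D, 2)), D) = Add(D, Mul(2, Pow(D, 2))))
Mul(Add(132, Function('Z')(Q)), Function('J')(11)) = Mul(Add(132, Mul(1, Add(1, Mul(2, 1)))), 0) = Mul(Add(132, Mul(1, Add(1, 2))), 0) = Mul(Add(132, Mul(1, 3)), 0) = Mul(Add(132, 3), 0) = Mul(135, 0) = 0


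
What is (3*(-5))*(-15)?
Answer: 225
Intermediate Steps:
(3*(-5))*(-15) = -15*(-15) = 225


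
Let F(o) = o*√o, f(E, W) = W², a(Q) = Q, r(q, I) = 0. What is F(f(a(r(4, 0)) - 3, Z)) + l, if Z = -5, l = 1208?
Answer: 1333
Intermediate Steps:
F(o) = o^(3/2)
F(f(a(r(4, 0)) - 3, Z)) + l = ((-5)²)^(3/2) + 1208 = 25^(3/2) + 1208 = 125 + 1208 = 1333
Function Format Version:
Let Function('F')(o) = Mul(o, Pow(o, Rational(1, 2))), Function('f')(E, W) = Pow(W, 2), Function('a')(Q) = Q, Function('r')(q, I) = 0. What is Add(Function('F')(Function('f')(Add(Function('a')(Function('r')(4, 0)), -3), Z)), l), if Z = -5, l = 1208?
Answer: 1333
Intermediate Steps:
Function('F')(o) = Pow(o, Rational(3, 2))
Add(Function('F')(Function('f')(Add(Function('a')(Function('r')(4, 0)), -3), Z)), l) = Add(Pow(Pow(-5, 2), Rational(3, 2)), 1208) = Add(Pow(25, Rational(3, 2)), 1208) = Add(125, 1208) = 1333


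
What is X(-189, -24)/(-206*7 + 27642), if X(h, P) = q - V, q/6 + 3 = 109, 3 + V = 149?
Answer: 49/2620 ≈ 0.018702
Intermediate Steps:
V = 146 (V = -3 + 149 = 146)
q = 636 (q = -18 + 6*109 = -18 + 654 = 636)
X(h, P) = 490 (X(h, P) = 636 - 1*146 = 636 - 146 = 490)
X(-189, -24)/(-206*7 + 27642) = 490/(-206*7 + 27642) = 490/(-1442 + 27642) = 490/26200 = 490*(1/26200) = 49/2620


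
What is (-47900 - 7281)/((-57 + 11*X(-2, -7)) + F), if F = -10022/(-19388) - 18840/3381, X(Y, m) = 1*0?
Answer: 602860039978/677963789 ≈ 889.22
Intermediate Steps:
X(Y, m) = 0
F = -55230923/10925138 (F = -10022*(-1/19388) - 18840*1/3381 = 5011/9694 - 6280/1127 = -55230923/10925138 ≈ -5.0554)
(-47900 - 7281)/((-57 + 11*X(-2, -7)) + F) = (-47900 - 7281)/((-57 + 11*0) - 55230923/10925138) = -55181/((-57 + 0) - 55230923/10925138) = -55181/(-57 - 55230923/10925138) = -55181/(-677963789/10925138) = -55181*(-10925138/677963789) = 602860039978/677963789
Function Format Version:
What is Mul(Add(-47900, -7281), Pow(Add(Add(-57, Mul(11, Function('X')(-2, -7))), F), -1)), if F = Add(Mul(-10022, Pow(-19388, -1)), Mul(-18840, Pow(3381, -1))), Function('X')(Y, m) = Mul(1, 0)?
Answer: Rational(602860039978, 677963789) ≈ 889.22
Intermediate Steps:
Function('X')(Y, m) = 0
F = Rational(-55230923, 10925138) (F = Add(Mul(-10022, Rational(-1, 19388)), Mul(-18840, Rational(1, 3381))) = Add(Rational(5011, 9694), Rational(-6280, 1127)) = Rational(-55230923, 10925138) ≈ -5.0554)
Mul(Add(-47900, -7281), Pow(Add(Add(-57, Mul(11, Function('X')(-2, -7))), F), -1)) = Mul(Add(-47900, -7281), Pow(Add(Add(-57, Mul(11, 0)), Rational(-55230923, 10925138)), -1)) = Mul(-55181, Pow(Add(Add(-57, 0), Rational(-55230923, 10925138)), -1)) = Mul(-55181, Pow(Add(-57, Rational(-55230923, 10925138)), -1)) = Mul(-55181, Pow(Rational(-677963789, 10925138), -1)) = Mul(-55181, Rational(-10925138, 677963789)) = Rational(602860039978, 677963789)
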